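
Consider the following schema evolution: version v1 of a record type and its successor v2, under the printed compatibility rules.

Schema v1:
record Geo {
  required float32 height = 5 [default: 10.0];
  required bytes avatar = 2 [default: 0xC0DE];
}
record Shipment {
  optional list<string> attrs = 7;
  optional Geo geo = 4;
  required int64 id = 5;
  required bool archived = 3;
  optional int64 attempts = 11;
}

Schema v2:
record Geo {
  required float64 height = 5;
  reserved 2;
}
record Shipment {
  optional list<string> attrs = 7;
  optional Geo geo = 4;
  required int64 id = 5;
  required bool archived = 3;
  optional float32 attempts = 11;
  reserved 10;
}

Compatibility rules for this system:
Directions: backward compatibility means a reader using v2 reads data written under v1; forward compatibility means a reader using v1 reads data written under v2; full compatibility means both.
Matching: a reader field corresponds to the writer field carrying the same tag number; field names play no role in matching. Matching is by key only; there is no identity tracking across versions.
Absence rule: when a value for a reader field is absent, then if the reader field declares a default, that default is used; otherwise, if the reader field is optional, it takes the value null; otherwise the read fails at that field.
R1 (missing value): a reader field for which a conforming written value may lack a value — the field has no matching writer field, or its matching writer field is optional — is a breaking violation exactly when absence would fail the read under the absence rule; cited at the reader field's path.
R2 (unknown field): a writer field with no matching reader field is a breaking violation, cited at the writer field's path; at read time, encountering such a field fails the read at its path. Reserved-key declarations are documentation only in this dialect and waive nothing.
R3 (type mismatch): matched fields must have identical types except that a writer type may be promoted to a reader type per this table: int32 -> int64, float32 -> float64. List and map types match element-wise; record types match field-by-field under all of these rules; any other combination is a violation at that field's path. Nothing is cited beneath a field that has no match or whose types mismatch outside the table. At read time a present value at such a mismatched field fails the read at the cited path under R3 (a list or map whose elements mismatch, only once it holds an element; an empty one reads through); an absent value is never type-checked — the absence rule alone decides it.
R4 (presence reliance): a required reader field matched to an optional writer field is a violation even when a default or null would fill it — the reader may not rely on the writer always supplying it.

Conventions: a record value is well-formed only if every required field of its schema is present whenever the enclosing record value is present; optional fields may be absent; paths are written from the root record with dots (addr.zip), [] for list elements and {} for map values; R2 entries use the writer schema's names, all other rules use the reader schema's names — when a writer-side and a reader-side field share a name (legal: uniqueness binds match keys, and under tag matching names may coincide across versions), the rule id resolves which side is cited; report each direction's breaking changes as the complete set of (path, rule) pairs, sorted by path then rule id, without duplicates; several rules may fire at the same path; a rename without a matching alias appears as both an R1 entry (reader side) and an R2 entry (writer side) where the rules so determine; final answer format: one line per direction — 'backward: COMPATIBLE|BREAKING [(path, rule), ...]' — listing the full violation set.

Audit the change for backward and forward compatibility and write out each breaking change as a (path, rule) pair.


backward: BREAKING [(attempts, R3), (geo.avatar, R2)]; forward: BREAKING [(attempts, R3), (geo.height, R3)]

arrows below run writer -> reader for Shipment
checking backward for Shipment: reader v2 against writer v1:
  writer optional, list<string> -> list<string>: reader attrs maps from writer attrs
  writer optional, Geo -> Geo: reader geo maps from writer geo
  writer required, int64 -> int64: reader id maps from writer id
  writer required, bool -> bool: reader archived maps from writer archived
  writer optional, int64 -> float32: reader attempts maps from writer attempts
  writer required, float32 -> float64: reader geo.height maps from writer geo.height
  writer field geo.avatar has no reader counterpart
  breaking: (attempts, R3)
  breaking: (geo.avatar, R2)
  => backward verdict for Shipment: BREAKING, 2 violation(s)
checking forward for Shipment: reader v1 against writer v2:
  writer optional, list<string> -> list<string>: reader attrs maps from writer attrs
  writer optional, Geo -> Geo: reader geo maps from writer geo
  writer required, int64 -> int64: reader id maps from writer id
  writer required, bool -> bool: reader archived maps from writer archived
  writer optional, float32 -> int64: reader attempts maps from writer attempts
  writer required, float64 -> float32: reader geo.height maps from writer geo.height
  no writer field matches reader geo.avatar
  breaking: (attempts, R3)
  breaking: (geo.height, R3)
  => forward verdict for Shipment: BREAKING, 2 violation(s)


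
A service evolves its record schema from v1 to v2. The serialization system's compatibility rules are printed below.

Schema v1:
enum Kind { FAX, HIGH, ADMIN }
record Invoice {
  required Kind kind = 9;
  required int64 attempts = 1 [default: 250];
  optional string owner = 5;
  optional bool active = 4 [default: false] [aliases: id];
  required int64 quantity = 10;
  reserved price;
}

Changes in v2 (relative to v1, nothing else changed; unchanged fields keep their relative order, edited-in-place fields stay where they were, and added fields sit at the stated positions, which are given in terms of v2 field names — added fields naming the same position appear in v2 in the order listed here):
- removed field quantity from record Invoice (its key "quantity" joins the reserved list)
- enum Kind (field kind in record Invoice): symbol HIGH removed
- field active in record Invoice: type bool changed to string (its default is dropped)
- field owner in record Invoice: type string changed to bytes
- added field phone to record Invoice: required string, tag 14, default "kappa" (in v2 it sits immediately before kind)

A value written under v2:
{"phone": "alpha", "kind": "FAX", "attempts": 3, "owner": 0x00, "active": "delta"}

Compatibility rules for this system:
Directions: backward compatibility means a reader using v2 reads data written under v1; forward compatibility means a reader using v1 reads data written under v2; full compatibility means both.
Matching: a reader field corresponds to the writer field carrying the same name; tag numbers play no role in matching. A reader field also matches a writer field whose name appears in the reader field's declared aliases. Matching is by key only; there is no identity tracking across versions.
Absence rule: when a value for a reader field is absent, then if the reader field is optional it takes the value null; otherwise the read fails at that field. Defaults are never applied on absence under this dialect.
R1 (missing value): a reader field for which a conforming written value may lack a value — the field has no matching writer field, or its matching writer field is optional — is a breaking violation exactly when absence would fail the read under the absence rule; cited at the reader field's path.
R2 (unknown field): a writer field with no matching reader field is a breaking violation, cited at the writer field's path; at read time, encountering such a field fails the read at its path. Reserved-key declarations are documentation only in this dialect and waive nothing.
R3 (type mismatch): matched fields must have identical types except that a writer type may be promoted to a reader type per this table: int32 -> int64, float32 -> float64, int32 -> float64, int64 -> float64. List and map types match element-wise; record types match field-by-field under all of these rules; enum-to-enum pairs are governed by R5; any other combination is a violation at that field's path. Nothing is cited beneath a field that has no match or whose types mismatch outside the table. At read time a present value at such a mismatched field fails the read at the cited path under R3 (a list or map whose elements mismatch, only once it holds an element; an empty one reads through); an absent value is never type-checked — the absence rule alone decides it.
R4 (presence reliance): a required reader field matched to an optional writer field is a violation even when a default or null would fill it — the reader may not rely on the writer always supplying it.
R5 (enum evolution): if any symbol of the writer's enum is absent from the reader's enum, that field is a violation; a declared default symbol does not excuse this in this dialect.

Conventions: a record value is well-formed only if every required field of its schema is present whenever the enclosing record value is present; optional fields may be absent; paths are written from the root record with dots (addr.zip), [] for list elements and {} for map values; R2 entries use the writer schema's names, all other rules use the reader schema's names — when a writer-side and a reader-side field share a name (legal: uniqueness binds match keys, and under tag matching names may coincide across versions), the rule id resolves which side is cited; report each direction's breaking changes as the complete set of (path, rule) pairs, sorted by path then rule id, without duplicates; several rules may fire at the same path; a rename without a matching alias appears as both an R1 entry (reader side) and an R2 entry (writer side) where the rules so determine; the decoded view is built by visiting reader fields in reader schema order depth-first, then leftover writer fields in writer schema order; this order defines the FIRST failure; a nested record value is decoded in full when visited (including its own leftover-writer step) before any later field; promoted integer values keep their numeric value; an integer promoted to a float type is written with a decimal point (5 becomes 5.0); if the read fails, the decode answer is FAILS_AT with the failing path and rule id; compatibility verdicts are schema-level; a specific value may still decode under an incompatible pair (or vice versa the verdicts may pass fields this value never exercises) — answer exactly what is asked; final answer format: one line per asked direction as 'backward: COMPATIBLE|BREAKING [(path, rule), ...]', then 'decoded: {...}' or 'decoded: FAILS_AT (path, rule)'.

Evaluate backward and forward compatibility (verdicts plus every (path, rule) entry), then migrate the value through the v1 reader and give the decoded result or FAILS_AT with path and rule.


backward: BREAKING [(active, R3), (kind, R5), (owner, R3), (phone, R1), (quantity, R2)]; forward: BREAKING [(active, R3), (owner, R3), (phone, R2), (quantity, R1)]; decoded: FAILS_AT (owner, R3)

the writer's type comes first in each Invoice pair
backward pass over Invoice, reader schema v2, writer schema v1:
  no writer field matches reader phone
  kind: Kind -> Kind, writer required; from kind
  attempts: int64 -> int64, writer required; from attempts
  owner: string -> bytes, writer optional; from owner
  active: bool -> string, writer optional; from active
  writer quantity: unknown to reader
  R3 fires at active
  R5 fires at kind
  R3 fires at owner
  R1 fires at phone
  R2 fires at quantity
  => backward: BREAKING (5)
forward pass over Invoice, reader schema v1, writer schema v2:
  kind: Kind -> Kind, writer required; from kind
  attempts: int64 -> int64, writer required; from attempts
  owner: bytes -> string, writer optional; from owner
  active: string -> bool, writer optional; from active
  no writer field matches reader quantity
  writer phone: unknown to reader
  R3 fires at active
  R3 fires at owner
  R2 fires at phone
  R1 fires at quantity
  => forward: BREAKING (4)
migrating the Invoice value to v1:
  kind := "FAX"
  attempts := 3
  read fails at owner under R3
  => FAILS_AT (owner, R3)


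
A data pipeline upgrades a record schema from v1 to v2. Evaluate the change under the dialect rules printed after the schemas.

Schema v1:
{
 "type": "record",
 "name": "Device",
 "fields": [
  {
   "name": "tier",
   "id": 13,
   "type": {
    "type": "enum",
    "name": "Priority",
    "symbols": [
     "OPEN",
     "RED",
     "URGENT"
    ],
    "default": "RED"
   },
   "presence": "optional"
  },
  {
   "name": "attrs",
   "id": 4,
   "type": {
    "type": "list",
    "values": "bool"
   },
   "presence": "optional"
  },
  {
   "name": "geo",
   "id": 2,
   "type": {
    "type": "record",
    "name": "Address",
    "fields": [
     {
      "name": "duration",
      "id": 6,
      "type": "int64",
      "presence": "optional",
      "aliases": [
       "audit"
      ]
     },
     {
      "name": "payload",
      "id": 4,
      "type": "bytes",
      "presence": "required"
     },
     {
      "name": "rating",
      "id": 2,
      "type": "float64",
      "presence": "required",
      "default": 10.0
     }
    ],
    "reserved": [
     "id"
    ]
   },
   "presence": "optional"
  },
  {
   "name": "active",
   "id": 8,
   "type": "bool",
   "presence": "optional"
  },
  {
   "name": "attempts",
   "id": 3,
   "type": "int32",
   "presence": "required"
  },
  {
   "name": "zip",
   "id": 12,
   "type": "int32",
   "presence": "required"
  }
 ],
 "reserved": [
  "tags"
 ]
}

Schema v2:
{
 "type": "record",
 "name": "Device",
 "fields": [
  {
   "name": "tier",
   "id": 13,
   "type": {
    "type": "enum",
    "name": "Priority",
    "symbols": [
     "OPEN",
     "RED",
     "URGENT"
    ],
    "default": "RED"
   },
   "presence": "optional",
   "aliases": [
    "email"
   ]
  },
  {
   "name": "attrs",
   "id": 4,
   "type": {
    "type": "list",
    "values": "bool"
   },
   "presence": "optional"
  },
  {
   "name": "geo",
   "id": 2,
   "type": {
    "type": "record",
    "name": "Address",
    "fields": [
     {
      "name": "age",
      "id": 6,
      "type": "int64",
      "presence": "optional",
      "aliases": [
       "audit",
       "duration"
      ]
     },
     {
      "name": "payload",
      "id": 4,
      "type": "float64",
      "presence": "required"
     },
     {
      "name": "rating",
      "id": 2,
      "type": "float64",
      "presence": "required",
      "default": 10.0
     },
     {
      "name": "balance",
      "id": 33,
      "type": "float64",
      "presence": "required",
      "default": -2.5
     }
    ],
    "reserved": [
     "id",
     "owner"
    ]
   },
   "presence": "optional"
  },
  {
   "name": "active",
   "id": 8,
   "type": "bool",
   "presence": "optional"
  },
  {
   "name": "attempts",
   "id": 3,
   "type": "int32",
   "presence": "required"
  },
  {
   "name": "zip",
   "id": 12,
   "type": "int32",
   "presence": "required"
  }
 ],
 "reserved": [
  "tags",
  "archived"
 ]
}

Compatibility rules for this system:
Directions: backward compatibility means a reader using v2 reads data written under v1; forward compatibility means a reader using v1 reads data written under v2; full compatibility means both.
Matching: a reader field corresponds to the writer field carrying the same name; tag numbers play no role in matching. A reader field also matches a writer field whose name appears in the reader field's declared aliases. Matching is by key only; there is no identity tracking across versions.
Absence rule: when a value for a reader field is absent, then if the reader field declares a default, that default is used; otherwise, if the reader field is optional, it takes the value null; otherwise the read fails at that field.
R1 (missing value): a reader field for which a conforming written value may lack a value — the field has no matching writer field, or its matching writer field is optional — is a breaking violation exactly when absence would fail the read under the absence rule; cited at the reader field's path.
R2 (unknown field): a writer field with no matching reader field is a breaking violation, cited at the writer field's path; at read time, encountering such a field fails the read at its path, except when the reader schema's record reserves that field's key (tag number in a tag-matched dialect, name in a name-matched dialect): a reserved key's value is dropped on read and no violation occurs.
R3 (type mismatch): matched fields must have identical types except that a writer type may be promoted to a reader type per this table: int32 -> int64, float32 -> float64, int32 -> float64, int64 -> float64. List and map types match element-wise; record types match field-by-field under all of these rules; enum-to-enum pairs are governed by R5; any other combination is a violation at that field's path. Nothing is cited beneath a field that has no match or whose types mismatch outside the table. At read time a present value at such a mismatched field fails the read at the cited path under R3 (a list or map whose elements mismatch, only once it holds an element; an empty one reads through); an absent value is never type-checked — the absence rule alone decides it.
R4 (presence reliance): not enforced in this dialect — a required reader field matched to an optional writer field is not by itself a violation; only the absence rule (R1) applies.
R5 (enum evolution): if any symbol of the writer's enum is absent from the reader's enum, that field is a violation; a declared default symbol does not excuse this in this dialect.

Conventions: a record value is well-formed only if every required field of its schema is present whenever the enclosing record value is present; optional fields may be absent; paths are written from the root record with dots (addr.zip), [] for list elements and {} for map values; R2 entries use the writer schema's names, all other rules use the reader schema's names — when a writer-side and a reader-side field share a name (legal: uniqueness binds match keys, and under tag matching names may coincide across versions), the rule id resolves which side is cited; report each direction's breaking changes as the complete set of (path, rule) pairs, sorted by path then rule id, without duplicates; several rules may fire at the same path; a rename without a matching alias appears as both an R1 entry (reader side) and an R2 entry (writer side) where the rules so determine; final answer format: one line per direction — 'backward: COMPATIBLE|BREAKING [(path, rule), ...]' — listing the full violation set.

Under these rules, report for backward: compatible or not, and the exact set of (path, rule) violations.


backward: BREAKING [(geo.payload, R3)]

the writer's type comes first in each Device pair
backward pass over Device, reader schema v2, writer schema v1:
  tier: Priority -> Priority, writer optional; from tier
  attrs: list<bool> -> list<bool>, writer optional; from attrs
  geo: Address -> Address, writer optional; from geo
  active: bool -> bool, writer optional; from active
  attempts: int32 -> int32, writer required; from attempts
  zip: int32 -> int32, writer required; from zip
  geo.age: int64 -> int64, writer optional; from geo.duration
  geo.payload: bytes -> float64, writer required; from geo.payload
  geo.rating: float64 -> float64, writer required; from geo.rating
  no writer field matches reader geo.balance
  rule R3 violated at geo.payload
  => 1 violation(s): backward is BREAKING for Device
ruling out the remaining Device differences:
  added field balance to record Address: required float64, tag 33, default -2.5 (in v2 it sits last) -> fires only in the forward direction of Device, which is not asked here
  renamed field duration to age in record Address (alias duration declared on the renamed field) -> fires only in the forward direction of Device, which is not asked here


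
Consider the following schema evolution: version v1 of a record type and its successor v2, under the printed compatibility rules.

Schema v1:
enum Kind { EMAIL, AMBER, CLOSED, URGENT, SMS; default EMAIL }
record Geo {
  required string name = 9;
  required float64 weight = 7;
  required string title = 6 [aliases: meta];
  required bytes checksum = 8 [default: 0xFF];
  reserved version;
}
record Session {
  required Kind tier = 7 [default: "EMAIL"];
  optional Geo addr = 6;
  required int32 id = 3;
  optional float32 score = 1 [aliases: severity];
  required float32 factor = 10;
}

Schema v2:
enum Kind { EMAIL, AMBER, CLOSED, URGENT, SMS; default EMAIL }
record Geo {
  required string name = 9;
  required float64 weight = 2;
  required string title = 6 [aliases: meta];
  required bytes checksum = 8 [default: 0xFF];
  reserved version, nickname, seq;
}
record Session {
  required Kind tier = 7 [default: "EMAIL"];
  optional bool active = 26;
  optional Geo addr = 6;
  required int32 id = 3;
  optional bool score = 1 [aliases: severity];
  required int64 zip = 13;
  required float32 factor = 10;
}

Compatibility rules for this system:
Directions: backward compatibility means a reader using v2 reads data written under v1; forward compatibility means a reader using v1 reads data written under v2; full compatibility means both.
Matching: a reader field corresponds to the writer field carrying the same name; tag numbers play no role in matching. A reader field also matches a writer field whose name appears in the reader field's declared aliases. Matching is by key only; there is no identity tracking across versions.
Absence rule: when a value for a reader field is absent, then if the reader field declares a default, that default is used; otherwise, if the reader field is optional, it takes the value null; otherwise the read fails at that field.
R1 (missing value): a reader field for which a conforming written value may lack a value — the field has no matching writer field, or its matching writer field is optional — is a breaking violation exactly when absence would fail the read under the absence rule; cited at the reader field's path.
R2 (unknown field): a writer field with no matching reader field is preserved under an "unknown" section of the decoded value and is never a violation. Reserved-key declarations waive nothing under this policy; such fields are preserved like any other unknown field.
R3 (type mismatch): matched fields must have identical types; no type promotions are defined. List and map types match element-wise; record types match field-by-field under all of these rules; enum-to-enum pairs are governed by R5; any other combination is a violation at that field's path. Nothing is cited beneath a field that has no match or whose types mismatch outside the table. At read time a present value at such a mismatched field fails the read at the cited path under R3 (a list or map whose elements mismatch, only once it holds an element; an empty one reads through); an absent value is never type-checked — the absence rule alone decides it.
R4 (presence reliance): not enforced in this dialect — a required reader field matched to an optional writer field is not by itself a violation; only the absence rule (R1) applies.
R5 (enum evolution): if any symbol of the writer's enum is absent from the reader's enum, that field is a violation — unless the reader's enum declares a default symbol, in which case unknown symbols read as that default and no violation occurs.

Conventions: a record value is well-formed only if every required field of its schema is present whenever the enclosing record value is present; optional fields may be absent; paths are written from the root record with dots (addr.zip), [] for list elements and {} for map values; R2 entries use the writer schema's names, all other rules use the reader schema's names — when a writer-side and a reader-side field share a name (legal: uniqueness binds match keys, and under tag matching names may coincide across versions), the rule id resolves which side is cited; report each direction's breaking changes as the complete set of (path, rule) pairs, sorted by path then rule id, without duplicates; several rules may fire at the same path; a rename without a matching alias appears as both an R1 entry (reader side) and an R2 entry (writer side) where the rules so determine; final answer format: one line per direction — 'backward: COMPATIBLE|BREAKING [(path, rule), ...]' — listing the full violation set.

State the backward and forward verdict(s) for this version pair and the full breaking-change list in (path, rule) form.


backward: BREAKING [(score, R3), (zip, R1)]; forward: BREAKING [(score, R3)]

each type pair in Session: writer, then reader
backward on Session — v2 reading data written by v1:
  writer required, Kind -> Kind: reader tier maps from writer tier
  active: no writer match
  writer optional, Geo -> Geo: reader addr maps from writer addr
  writer required, int32 -> int32: reader id maps from writer id
  writer optional, float32 -> bool: reader score maps from writer score
  zip: no writer match
  writer required, float32 -> float32: reader factor maps from writer factor
  writer required, string -> string: reader addr.name maps from writer addr.name
  writer required, float64 -> float64: reader addr.weight maps from writer addr.weight
  writer required, string -> string: reader addr.title maps from writer addr.title
  writer required, bytes -> bytes: reader addr.checksum maps from writer addr.checksum
  breaking: (score, R3)
  breaking: (zip, R1)
  => 2 violation(s): backward is BREAKING for Session
forward on Session — v1 reading data written by v2:
  writer required, Kind -> Kind: reader tier maps from writer tier
  writer optional, Geo -> Geo: reader addr maps from writer addr
  writer required, int32 -> int32: reader id maps from writer id
  writer optional, bool -> float32: reader score maps from writer score
  writer required, float32 -> float32: reader factor maps from writer factor
  leftover writer field: active
  leftover writer field: zip
  writer required, string -> string: reader addr.name maps from writer addr.name
  writer required, float64 -> float64: reader addr.weight maps from writer addr.weight
  writer required, string -> string: reader addr.title maps from writer addr.title
  writer required, bytes -> bytes: reader addr.checksum maps from writer addr.checksum
  breaking: (score, R3)
  => 1 violation(s): forward is BREAKING for Session


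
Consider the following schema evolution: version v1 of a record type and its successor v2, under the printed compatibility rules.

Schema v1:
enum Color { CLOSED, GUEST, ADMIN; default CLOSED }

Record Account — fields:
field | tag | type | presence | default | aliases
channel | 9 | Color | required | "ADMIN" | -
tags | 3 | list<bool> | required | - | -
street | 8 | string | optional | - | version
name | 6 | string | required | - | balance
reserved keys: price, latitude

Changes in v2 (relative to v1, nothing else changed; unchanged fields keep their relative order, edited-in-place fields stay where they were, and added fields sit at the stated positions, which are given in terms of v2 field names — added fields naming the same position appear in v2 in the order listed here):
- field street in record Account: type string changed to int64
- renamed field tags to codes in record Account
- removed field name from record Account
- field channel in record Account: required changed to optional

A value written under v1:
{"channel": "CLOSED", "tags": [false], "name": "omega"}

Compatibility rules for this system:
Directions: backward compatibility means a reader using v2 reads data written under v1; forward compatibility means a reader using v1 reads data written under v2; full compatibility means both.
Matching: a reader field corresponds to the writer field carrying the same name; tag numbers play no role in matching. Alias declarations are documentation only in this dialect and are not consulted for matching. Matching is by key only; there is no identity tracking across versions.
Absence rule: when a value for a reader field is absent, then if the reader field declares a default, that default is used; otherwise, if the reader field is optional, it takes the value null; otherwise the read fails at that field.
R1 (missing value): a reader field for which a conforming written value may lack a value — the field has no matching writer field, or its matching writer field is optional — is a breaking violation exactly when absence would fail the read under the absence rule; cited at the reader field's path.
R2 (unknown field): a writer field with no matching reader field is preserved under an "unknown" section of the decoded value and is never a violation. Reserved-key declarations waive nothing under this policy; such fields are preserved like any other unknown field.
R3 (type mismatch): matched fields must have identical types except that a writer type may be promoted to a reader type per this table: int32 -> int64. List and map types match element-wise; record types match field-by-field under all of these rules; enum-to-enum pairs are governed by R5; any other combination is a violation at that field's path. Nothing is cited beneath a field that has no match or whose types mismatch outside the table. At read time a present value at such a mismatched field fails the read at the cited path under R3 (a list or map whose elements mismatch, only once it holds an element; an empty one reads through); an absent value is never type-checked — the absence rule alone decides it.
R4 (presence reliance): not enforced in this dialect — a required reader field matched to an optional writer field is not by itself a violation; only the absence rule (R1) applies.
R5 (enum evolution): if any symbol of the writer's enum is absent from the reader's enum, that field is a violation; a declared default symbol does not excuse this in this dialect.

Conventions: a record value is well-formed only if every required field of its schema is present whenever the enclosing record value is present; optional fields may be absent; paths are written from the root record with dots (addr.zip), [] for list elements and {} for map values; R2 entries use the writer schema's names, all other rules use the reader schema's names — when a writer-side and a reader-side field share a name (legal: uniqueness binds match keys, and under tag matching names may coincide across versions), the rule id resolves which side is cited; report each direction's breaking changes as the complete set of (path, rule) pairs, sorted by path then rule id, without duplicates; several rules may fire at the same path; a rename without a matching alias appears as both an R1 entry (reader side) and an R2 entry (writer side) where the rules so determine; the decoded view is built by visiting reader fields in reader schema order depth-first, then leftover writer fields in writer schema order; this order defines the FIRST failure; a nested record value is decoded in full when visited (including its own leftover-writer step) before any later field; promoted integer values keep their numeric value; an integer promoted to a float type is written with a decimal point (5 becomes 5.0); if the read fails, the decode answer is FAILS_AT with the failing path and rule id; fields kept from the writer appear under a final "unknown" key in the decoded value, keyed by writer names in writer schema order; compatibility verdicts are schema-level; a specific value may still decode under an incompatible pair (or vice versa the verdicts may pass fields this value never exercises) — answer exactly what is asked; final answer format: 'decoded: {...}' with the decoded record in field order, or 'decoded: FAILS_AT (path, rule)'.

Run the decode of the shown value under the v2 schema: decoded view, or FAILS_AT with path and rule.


arrows below run writer -> reader for Account
migrating the Account value to v2:
  channel := "CLOSED"
  read fails at codes under R1 (no fill)
  => FAILS_AT (codes, R1)
the other Account changes do not affect what is asked:
  field street in record Account: type string changed to int64 -> changes Account's schema-level verdicts only — the decode of this value is the same
  removed field name from record Account -> changes Account's schema-level verdicts only — the decode of this value is the same
  field channel in record Account: required changed to optional -> no rule fires on it and the decoded Account view is identical with or without it

decoded: FAILS_AT (codes, R1)


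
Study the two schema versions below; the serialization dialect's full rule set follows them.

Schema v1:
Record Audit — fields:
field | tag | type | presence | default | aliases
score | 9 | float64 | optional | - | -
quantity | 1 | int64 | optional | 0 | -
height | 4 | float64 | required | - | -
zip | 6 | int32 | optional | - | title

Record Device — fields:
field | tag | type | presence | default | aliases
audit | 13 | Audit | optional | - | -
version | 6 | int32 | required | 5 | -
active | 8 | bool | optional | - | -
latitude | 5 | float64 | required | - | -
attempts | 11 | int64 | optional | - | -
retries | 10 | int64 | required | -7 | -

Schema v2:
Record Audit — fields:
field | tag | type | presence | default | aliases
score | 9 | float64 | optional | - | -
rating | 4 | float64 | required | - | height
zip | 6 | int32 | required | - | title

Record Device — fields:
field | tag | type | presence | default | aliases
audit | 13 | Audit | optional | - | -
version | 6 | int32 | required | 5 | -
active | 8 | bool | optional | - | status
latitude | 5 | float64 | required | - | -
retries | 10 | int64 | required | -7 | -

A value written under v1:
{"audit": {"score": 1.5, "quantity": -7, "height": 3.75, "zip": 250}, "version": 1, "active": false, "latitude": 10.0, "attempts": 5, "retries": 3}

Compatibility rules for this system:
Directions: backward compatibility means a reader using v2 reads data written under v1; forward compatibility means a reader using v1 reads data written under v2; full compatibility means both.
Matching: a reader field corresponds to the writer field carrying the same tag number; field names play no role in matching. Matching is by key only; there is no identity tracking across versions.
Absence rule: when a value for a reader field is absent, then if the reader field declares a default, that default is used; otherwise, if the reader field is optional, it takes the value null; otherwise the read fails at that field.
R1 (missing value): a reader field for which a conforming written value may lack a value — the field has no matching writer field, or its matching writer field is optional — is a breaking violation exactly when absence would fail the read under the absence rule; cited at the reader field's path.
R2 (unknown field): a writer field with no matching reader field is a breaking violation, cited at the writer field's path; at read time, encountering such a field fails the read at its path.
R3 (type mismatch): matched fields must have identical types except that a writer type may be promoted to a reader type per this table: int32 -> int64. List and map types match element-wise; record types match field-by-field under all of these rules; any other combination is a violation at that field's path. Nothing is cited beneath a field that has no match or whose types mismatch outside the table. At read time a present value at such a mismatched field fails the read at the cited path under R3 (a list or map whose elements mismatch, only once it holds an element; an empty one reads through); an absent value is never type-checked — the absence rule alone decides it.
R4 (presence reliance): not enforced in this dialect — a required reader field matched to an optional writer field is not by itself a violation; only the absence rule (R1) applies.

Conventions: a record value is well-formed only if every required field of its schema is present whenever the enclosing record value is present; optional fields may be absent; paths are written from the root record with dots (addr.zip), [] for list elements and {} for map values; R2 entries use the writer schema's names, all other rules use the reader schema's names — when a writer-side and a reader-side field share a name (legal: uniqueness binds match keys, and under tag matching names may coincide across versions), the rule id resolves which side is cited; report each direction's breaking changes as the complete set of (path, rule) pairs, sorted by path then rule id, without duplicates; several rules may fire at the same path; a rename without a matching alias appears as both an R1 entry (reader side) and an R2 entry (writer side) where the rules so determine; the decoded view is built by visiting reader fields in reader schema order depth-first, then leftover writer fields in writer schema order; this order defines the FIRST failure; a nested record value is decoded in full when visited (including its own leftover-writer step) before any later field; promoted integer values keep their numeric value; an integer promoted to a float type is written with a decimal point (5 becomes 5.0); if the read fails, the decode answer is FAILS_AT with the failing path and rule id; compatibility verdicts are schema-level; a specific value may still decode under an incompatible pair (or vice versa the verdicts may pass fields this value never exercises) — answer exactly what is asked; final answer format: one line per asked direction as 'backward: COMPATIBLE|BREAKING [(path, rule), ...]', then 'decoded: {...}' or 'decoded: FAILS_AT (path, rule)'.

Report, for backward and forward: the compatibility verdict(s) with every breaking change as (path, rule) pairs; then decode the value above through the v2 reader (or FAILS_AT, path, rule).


each type pair in Device: writer, then reader
backward for Device (reader v2, writer v1):
  audit: paired with writer audit (Audit -> Audit; writer optional)
  version: paired with writer version (int32 -> int32; writer required)
  active: paired with writer active (bool -> bool; writer optional)
  latitude: paired with writer latitude (float64 -> float64; writer required)
  retries: paired with writer retries (int64 -> int64; writer required)
  attempts (writer side), unknown to reader
  audit.score: paired with writer audit.score (float64 -> float64; writer optional)
  audit.rating: paired with writer audit.height (float64 -> float64; writer required)
  audit.zip: paired with writer audit.zip (int32 -> int32; writer optional)
  audit.quantity (writer side), unknown to reader
  violation R2 at attempts
  violation R2 at audit.quantity
  violation R1 at audit.zip
  backward on Device therefore BREAKING (3)
forward for Device (reader v1, writer v2):
  audit: paired with writer audit (Audit -> Audit; writer optional)
  version: paired with writer version (int32 -> int32; writer required)
  active: paired with writer active (bool -> bool; writer optional)
  latitude: paired with writer latitude (float64 -> float64; writer required)
  no writer field matches reader attempts
  retries: paired with writer retries (int64 -> int64; writer required)
  audit.score: paired with writer audit.score (float64 -> float64; writer optional)
  no writer field matches reader audit.quantity
  audit.height: paired with writer audit.rating (float64 -> float64; writer required)
  audit.zip: paired with writer audit.zip (int32 -> int32; writer required)
  => no violations; forward on Device: COMPATIBLE
decode walk for Device under reader schema v2:
  audit.score := 1.5
  audit.rating := 3.75 (from writer height)
  audit.zip := 250
  read fails at audit.quantity under R2 (unknown field)
  => FAILS_AT (audit.quantity, R2)

backward: BREAKING [(attempts, R2), (audit.quantity, R2), (audit.zip, R1)]; forward: COMPATIBLE []; decoded: FAILS_AT (audit.quantity, R2)


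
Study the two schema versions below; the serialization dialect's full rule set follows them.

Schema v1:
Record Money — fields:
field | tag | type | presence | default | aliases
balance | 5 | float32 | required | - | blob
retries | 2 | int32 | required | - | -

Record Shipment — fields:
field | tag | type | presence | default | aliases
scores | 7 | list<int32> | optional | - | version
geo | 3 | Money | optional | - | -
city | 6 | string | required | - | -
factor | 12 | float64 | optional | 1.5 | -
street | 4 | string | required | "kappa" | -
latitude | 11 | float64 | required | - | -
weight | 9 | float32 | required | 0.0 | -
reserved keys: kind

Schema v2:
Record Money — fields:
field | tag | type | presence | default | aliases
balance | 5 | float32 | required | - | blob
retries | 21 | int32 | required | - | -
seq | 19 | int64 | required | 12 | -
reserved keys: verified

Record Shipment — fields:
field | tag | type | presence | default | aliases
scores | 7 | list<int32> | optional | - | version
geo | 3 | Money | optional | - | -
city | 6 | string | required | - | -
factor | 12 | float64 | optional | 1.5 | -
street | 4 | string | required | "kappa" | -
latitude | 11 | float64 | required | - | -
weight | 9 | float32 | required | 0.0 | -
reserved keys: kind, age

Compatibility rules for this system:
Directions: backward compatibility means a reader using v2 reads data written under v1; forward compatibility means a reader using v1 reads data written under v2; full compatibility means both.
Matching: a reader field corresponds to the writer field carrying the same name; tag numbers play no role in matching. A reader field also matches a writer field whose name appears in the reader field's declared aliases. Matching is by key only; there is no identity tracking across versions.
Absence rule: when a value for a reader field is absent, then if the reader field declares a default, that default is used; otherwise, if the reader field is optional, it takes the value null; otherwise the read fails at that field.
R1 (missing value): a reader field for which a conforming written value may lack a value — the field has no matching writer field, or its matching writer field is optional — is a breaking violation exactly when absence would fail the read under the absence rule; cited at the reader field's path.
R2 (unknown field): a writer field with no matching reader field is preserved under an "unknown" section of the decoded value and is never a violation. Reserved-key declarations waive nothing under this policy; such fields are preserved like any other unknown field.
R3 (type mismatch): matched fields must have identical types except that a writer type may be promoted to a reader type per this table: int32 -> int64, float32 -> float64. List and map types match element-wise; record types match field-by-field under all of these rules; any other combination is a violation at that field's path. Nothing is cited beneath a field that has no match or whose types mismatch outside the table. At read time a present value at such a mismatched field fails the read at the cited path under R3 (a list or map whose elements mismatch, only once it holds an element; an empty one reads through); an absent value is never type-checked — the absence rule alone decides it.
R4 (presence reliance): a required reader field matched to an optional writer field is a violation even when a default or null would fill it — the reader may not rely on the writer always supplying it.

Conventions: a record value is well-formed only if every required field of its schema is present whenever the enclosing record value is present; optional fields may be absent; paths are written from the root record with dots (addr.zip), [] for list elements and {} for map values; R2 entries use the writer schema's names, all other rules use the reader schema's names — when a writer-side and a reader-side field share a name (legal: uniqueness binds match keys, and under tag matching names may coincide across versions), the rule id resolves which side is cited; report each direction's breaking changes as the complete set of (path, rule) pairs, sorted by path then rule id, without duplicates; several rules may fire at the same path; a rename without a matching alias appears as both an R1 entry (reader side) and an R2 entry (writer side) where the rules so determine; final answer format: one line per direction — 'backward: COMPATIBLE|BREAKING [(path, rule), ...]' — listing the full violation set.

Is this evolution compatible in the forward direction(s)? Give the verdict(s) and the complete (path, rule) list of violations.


in Shipment below, arrows point writer -> reader
checking forward for Shipment: reader v1 against writer v2:
  writer optional, list<int32> -> list<int32>: reader scores maps from writer scores
  writer optional, Money -> Money: reader geo maps from writer geo
  writer required, string -> string: reader city maps from writer city
  writer optional, float64 -> float64: reader factor maps from writer factor
  writer required, string -> string: reader street maps from writer street
  writer required, float64 -> float64: reader latitude maps from writer latitude
  writer required, float32 -> float32: reader weight maps from writer weight
  writer required, float32 -> float32: reader geo.balance maps from writer geo.balance
  writer required, int32 -> int32: reader geo.retries maps from writer geo.retries
  writer field geo.seq has no reader counterpart
  => no violations; forward on Shipment: COMPATIBLE
remaining Shipment differences; none change what is asked:
  added field seq to record Money: required int64, tag 19, default 12 (in v2 it sits last) -> inert for the asked Shipment verdict: nothing fires
  field retries in record Money: tag 2 changed to 21 -> inert for the asked Shipment verdict: nothing fires

forward: COMPATIBLE []
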